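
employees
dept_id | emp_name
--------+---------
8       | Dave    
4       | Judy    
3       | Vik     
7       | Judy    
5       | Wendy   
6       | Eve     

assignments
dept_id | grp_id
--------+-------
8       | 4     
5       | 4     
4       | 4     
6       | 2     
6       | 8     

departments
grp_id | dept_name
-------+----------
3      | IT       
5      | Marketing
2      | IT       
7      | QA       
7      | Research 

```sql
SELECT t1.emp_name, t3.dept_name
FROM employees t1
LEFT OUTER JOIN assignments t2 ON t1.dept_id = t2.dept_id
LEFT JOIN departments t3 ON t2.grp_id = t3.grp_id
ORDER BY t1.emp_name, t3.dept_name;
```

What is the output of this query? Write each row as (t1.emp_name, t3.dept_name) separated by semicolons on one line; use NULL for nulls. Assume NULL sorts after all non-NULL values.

Joins associate left-to-right: employees LEFT JOIN assignments on dept_id gives 7 intermediate row(s).
Then LEFT JOIN `departments t3` on grp_id: each of those 7 rows is kept; rows whose t2.grp_id has no match in t3 get NULL for t3's columns.

(Dave, NULL); (Eve, IT); (Eve, NULL); (Judy, NULL); (Judy, NULL); (Vik, NULL); (Wendy, NULL)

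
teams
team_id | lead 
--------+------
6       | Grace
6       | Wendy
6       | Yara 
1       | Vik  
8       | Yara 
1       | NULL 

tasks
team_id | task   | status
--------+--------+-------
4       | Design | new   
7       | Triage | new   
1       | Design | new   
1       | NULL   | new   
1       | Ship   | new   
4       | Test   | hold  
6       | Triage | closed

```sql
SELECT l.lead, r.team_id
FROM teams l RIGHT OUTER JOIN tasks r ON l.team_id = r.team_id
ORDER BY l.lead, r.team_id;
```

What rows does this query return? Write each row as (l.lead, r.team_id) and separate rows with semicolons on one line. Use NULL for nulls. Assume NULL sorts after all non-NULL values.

(Grace, 6); (Vik, 1); (Vik, 1); (Vik, 1); (Wendy, 6); (Yara, 6); (NULL, 1); (NULL, 1); (NULL, 1); (NULL, 4); (NULL, 4); (NULL, 7)

RIGHT JOIN keeps every row from `tasks`; unmatched rows get NULL for `teams`'s columns.
Matching on l.team_id = r.team_id.
- l[0] team_id=6 → 1 match(es) in r → 1 row(s).
- l[1] team_id=6 → 1 match(es) in r → 1 row(s).
- l[2] team_id=6 → 1 match(es) in r → 1 row(s).
- l[3] team_id=1 → 3 match(es) in r → 3 row(s).
- l[4] team_id=8 → no match.
- l[5] team_id=1 → 3 match(es) in r → 3 row(s).
- plus 3 unmatched r row(s), each kept with NULL l columns.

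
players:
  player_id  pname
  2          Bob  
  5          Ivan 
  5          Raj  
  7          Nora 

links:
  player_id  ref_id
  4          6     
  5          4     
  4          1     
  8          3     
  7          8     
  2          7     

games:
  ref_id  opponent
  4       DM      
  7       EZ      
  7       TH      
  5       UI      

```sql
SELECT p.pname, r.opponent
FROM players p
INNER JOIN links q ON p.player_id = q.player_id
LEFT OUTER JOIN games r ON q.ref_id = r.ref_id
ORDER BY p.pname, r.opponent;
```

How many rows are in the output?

5

Evaluate left to right. First `players p INNER JOIN links q` on player_id: 4 row(s).
Then LEFT JOIN `games r` on ref_id: each of those 4 rows is kept; rows whose q.ref_id has no match in r get NULL for r's columns.
Result: 5 row(s).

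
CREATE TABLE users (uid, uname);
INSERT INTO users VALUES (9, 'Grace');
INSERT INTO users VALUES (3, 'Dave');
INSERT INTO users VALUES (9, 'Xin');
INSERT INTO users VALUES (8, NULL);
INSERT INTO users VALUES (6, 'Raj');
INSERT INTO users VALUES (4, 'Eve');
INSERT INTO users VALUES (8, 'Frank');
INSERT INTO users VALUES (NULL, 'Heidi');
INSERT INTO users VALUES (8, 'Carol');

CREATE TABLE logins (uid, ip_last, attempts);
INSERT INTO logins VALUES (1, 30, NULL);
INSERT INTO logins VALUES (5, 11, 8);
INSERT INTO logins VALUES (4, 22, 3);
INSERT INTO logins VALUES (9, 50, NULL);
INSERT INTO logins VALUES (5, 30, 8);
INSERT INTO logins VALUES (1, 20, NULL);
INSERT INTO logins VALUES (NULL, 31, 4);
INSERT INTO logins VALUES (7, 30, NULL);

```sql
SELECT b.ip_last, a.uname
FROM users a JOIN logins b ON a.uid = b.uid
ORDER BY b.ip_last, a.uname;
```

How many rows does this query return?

INNER JOIN keeps only pairs where the ON condition holds.
Matching on a.uid = b.uid. A NULL in a compared column never satisfies the condition.
- a (uid=9) pairs with 1 row(s) of b.
- a (uid=3) has no partner → excluded.
- a (uid=9) pairs with 1 row(s) of b.
- a (uid=8) has no partner → excluded.
- a (uid=6) has no partner → excluded.
- a (uid=4) pairs with 1 row(s) of b.
- a (uid=8) has no partner → excluded.
- a (uid=NULL) has no partner → excluded.
- a (uid=8) has no partner → excluded.
Total: 3 rows.

3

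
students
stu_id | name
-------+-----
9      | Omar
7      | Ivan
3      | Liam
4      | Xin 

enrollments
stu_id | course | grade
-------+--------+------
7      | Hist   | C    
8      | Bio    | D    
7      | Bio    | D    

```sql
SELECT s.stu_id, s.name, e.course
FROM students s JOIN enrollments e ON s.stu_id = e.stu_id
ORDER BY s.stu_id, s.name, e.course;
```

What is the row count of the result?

2

INNER JOIN keeps only pairs where the ON condition holds.
Matching on s.stu_id = e.stu_id.
- s row (stu_id=9): no match → dropped.
- s row (stu_id=7): matches 2 e row(s) → 2 output row(s).
- s row (stu_id=3): no match → dropped.
- s row (stu_id=4): no match → dropped.
Total: 2 rows.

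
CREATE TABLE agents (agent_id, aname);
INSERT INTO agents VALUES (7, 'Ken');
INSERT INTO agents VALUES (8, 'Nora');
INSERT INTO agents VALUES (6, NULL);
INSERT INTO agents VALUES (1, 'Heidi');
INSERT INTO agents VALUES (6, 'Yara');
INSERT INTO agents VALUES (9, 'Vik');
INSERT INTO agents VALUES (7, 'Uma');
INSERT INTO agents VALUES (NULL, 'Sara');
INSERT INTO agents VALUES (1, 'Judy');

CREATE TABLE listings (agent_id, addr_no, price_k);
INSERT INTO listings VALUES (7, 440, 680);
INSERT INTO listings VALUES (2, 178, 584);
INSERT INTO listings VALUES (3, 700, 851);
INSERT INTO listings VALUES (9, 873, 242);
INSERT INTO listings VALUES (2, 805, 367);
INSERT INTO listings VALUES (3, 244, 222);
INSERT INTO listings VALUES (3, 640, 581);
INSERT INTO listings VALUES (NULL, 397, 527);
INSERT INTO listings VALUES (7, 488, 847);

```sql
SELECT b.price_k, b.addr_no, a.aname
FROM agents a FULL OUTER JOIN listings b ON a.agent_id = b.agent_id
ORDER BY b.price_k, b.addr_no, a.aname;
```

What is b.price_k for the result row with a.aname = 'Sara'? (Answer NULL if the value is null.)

FULL OUTER JOIN keeps every row from both sides; unmatched rows get NULL for the other side's columns.
Matching on a.agent_id = b.agent_id. A NULL in a compared column never satisfies the condition.
Matched pairs: 5; unmatched a rows kept: 6; unmatched b rows kept: 6.

NULL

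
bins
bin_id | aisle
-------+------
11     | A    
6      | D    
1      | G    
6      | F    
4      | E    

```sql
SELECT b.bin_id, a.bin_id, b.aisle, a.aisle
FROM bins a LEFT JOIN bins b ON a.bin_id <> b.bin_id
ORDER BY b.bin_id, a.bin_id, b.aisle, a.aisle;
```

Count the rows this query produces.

18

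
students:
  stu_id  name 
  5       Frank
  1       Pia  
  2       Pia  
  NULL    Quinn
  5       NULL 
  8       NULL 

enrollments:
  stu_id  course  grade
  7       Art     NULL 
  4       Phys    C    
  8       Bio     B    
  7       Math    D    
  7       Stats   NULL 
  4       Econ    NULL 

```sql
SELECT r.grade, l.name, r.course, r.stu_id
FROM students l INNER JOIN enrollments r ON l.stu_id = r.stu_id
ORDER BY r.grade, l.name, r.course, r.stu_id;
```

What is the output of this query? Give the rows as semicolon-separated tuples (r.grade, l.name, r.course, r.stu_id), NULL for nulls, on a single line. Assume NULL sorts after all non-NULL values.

(B, NULL, Bio, 8)

INNER JOIN keeps only pairs where the ON condition holds.
Matching on l.stu_id = r.stu_id. A NULL in a compared column never satisfies the condition.
- l (stu_id=5) has no partner → excluded.
- l (stu_id=1) has no partner → excluded.
- l (stu_id=2) has no partner → excluded.
- l (stu_id=NULL) has no partner → excluded.
- l (stu_id=5) has no partner → excluded.
- l (stu_id=8) pairs with 1 row(s) of r.
After projecting and ordering:
r.grade | l.name | r.course | r.stu_id
B | NULL | Bio | 8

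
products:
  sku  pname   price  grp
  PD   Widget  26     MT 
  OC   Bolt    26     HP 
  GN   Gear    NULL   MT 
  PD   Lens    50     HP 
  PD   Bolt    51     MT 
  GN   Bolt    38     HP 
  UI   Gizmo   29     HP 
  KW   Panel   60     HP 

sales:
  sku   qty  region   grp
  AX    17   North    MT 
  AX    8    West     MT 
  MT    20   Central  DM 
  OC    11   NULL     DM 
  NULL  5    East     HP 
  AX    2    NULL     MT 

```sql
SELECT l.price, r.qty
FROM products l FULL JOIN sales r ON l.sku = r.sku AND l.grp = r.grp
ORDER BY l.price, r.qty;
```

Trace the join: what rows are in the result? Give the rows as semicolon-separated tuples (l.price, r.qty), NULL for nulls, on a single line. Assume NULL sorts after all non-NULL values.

(26, NULL); (26, NULL); (29, NULL); (38, NULL); (50, NULL); (51, NULL); (60, NULL); (NULL, 2); (NULL, 5); (NULL, 8); (NULL, 11); (NULL, 17); (NULL, 20); (NULL, NULL)

FULL OUTER JOIN keeps every row from both sides; unmatched rows get NULL for the other side's columns.
Matching on l.sku = r.sku AND l.grp = r.grp. A NULL in a compared column never satisfies the condition.
- l row (sku=PD, grp=MT): no match → kept, r columns NULL.
- l row (sku=OC, grp=HP): no match → kept, r columns NULL.
- l row (sku=GN, grp=MT): no match → kept, r columns NULL.
- l row (sku=PD, grp=HP): no match → kept, r columns NULL.
- l row (sku=PD, grp=MT): no match → kept, r columns NULL.
- l row (sku=GN, grp=HP): no match → kept, r columns NULL.
- l row (sku=UI, grp=HP): no match → kept, r columns NULL.
- l row (sku=KW, grp=HP): no match → kept, r columns NULL.
- plus 6 unmatched r row(s), each kept with NULL l columns.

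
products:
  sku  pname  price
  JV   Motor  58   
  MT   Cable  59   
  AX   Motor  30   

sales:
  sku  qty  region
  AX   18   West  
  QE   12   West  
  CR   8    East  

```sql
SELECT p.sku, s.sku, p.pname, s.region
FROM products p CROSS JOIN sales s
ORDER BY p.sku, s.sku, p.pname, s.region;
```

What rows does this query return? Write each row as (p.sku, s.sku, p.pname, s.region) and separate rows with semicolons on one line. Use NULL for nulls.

(AX, AX, Motor, West); (AX, CR, Motor, East); (AX, QE, Motor, West); (JV, AX, Motor, West); (JV, CR, Motor, East); (JV, QE, Motor, West); (MT, AX, Cable, West); (MT, CR, Cable, East); (MT, QE, Cable, West)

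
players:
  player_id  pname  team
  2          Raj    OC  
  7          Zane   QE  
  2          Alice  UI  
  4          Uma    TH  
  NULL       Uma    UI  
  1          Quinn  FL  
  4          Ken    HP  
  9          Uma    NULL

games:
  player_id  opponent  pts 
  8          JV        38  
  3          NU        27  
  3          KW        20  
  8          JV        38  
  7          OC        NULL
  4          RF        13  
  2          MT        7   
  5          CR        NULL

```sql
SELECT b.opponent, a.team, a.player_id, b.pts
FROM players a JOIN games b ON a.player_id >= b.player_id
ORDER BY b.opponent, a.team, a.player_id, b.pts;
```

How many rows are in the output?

INNER JOIN keeps only pairs where the ON condition holds.
Matching on a.player_id >= b.player_id. A NULL in a compared column never satisfies the condition.
Matched pairs: 24.
Total: 24 rows.

24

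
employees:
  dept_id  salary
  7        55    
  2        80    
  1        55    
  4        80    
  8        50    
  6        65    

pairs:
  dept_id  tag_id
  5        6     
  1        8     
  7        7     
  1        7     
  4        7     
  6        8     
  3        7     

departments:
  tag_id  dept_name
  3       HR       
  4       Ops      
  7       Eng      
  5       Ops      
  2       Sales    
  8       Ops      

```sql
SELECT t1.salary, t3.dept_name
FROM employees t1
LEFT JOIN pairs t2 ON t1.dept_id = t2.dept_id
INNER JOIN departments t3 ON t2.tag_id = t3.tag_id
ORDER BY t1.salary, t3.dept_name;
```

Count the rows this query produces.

5

Step 1 — t1 LEFT JOIN t2 on dept_id → 7 row(s).
Then INNER JOIN `departments t3` on tag_id: keep only rows whose t2.tag_id appears in t3.
Result: 5 row(s).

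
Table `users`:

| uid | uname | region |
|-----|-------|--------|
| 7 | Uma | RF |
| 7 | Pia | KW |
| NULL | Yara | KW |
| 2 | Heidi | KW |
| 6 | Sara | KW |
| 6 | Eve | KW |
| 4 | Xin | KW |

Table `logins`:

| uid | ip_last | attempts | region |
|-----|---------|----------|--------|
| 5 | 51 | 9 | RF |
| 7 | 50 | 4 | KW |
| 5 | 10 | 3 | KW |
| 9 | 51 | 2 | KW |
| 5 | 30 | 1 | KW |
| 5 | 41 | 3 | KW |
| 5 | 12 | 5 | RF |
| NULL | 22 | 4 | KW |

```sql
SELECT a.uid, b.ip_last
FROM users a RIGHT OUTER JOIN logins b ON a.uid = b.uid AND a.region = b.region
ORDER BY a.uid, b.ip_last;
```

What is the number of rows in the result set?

8

RIGHT JOIN keeps every row from `logins`; unmatched rows get NULL for `users`'s columns.
Matching on a.uid = b.uid AND a.region = b.region. A NULL in a compared column never satisfies the condition.
- a (uid=7, region=RF) has no partner in b.
- a (uid=7, region=KW) pairs with 1 row(s) of b.
- a (uid=NULL, region=KW) has no partner in b.
- a (uid=2, region=KW) has no partner in b.
- a (uid=6, region=KW) has no partner in b.
- a (uid=6, region=KW) has no partner in b.
- a (uid=4, region=KW) has no partner in b.
- 7 b row(s) had no a match → kept, a columns NULL.
Total: 1 matched + 7 padded = 8 rows.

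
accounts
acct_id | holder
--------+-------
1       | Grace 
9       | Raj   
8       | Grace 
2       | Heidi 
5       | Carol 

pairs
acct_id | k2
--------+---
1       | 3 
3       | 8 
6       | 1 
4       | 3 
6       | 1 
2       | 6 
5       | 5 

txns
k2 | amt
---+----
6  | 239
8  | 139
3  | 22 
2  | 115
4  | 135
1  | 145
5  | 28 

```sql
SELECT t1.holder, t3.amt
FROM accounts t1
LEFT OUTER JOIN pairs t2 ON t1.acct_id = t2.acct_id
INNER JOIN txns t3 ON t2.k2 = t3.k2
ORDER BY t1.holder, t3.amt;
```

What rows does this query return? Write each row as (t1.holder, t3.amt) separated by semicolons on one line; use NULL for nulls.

Step 1 — t1 LEFT JOIN t2 on acct_id → 5 row(s).
Then INNER JOIN `txns t3` on k2: keep only rows whose t2.k2 appears in t3.

(Carol, 28); (Grace, 22); (Heidi, 239)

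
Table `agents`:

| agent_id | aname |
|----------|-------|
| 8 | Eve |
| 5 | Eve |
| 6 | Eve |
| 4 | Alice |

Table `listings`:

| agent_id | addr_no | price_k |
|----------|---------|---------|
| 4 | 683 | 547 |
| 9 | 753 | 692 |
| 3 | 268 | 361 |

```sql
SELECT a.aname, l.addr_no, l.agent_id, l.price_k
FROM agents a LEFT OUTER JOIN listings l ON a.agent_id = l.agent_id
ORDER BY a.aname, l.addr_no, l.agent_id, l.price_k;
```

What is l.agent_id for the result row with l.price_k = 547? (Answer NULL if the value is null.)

4

LEFT JOIN keeps every row from `agents`; unmatched rows get NULL for `listings`'s columns.
Matching on a.agent_id = l.agent_id.
- a row (agent_id=8): no match → kept, l columns NULL.
- a row (agent_id=5): no match → kept, l columns NULL.
- a row (agent_id=6): no match → kept, l columns NULL.
- a row (agent_id=4): matches 1 l row(s) → 1 output row(s).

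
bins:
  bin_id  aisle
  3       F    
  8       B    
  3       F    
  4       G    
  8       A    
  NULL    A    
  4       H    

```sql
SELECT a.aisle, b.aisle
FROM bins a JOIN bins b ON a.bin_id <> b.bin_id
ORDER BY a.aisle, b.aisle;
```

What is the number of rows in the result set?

24

INNER JOIN keeps only pairs where the ON condition holds.
Matching on a.bin_id <> b.bin_id. A NULL in a compared column never satisfies the condition.
Matched pairs: 24.
Total: 24 rows.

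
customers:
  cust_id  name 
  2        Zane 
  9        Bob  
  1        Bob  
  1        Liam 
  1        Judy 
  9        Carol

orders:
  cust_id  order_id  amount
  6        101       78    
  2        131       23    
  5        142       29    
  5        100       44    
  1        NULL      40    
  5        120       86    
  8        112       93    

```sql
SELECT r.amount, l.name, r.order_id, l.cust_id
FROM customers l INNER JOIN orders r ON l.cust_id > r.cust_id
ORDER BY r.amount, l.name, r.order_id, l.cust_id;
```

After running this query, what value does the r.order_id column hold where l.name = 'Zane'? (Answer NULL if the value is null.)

NULL

INNER JOIN keeps only pairs where the ON condition holds.
Matching on l.cust_id > r.cust_id.
- cust_id=2: 1 matching r row(s), so 1 row(s) emitted.
- cust_id=9: 7 matching r row(s), so 7 row(s) emitted.
- cust_id=1: no matching r row, dropped.
- cust_id=1: no matching r row, dropped.
- cust_id=1: no matching r row, dropped.
- cust_id=9: 7 matching r row(s), so 7 row(s) emitted.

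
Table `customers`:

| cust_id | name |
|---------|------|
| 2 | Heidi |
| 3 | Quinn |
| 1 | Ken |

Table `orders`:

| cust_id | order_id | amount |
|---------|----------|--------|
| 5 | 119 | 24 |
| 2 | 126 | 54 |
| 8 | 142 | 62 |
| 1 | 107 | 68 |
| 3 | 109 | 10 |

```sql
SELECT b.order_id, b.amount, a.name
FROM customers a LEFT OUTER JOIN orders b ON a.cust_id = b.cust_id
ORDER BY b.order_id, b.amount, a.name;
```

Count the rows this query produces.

3

LEFT JOIN keeps every row from `customers`; unmatched rows get NULL for `orders`'s columns.
Matching on a.cust_id = b.cust_id.
- a (cust_id=2) pairs with 1 row(s) of b.
- a (cust_id=3) pairs with 1 row(s) of b.
- a (cust_id=1) pairs with 1 row(s) of b.
Total: 3 rows.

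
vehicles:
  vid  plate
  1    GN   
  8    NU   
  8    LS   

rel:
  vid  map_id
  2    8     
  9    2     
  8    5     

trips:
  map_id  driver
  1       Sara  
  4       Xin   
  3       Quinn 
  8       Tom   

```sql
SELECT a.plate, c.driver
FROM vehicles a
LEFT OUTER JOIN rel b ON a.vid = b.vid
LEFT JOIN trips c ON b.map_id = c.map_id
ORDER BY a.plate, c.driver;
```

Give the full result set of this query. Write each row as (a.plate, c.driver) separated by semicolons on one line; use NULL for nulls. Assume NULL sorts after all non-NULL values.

(GN, NULL); (LS, NULL); (NU, NULL)

Evaluate left to right. First `vehicles a LEFT JOIN rel b` on vid: 3 row(s).
Then LEFT JOIN `trips c` on map_id: each of those 3 rows is kept; rows whose b.map_id has no match in c get NULL for c's columns.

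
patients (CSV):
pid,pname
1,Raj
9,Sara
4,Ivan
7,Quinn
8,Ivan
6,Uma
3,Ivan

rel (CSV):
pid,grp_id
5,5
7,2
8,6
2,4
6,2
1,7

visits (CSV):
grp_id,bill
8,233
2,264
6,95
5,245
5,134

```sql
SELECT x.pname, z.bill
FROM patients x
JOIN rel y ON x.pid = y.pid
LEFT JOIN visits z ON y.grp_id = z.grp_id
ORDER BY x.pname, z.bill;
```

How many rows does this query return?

4

Evaluate left to right. First `patients x INNER JOIN rel y` on pid: 4 row(s).
Then LEFT JOIN `visits z` on grp_id: each of those 4 rows is kept; rows whose y.grp_id has no match in z get NULL for z's columns.
Result: 4 row(s).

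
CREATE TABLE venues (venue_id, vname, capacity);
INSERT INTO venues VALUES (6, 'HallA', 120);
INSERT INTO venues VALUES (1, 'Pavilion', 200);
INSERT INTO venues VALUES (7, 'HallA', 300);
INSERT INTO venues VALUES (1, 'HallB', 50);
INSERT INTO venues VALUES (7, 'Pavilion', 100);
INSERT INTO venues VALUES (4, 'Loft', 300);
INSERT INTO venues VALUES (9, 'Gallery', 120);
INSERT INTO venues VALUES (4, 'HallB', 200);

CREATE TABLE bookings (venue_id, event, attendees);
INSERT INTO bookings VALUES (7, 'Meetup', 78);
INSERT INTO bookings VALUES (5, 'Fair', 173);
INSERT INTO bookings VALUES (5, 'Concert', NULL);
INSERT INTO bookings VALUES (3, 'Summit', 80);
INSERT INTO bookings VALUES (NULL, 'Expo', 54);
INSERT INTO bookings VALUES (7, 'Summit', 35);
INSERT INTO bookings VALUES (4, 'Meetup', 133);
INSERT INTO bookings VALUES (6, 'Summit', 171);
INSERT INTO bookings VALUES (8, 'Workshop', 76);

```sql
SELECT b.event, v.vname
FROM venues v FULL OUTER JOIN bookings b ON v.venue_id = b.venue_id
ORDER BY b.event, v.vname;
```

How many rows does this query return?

FULL OUTER JOIN keeps every row from both sides; unmatched rows get NULL for the other side's columns.
Matching on v.venue_id = b.venue_id. A NULL in a compared column never satisfies the condition.
- venue_id=6: 1 matching b row(s), so 1 row(s) emitted.
- venue_id=1: no b row matches, row kept with b columns NULL.
- venue_id=7: 2 matching b row(s), so 2 row(s) emitted.
- venue_id=1: no b row matches, row kept with b columns NULL.
- venue_id=7: 2 matching b row(s), so 2 row(s) emitted.
- venue_id=4: 1 matching b row(s), so 1 row(s) emitted.
- venue_id=9: no b row matches, row kept with b columns NULL.
- venue_id=4: 1 matching b row(s), so 1 row(s) emitted.
- plus 5 unmatched b row(s), each kept with NULL v columns.
Total: 7 matched + 8 padded = 15 rows.

15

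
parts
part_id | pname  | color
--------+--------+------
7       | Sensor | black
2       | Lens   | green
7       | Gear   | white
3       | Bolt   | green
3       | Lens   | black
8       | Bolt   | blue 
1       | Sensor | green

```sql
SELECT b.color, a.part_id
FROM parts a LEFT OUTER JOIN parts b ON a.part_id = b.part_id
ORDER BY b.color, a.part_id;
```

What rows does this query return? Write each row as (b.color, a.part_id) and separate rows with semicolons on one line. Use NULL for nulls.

LEFT JOIN keeps every row from `parts a`; unmatched rows get NULL for `parts b`'s columns.
Matching on a.part_id = b.part_id.
- a[0] part_id=7 → 2 match(es) in b → 2 row(s).
- a[1] part_id=2 → 1 match(es) in b → 1 row(s).
- a[2] part_id=7 → 2 match(es) in b → 2 row(s).
- a[3] part_id=3 → 2 match(es) in b → 2 row(s).
- a[4] part_id=3 → 2 match(es) in b → 2 row(s).
- a[5] part_id=8 → 1 match(es) in b → 1 row(s).
- a[6] part_id=1 → 1 match(es) in b → 1 row(s).

(black, 3); (black, 3); (black, 7); (black, 7); (blue, 8); (green, 1); (green, 2); (green, 3); (green, 3); (white, 7); (white, 7)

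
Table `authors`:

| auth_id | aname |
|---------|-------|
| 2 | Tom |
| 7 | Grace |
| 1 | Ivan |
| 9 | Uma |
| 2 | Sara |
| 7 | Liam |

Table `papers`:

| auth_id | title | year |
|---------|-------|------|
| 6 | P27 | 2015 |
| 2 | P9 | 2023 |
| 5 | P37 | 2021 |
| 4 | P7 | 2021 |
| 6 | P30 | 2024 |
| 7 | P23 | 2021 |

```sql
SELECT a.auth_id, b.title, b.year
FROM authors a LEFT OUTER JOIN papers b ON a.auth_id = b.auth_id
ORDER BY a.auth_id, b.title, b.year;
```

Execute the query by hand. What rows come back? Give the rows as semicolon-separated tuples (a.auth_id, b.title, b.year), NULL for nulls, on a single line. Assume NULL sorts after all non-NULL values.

(1, NULL, NULL); (2, P9, 2023); (2, P9, 2023); (7, P23, 2021); (7, P23, 2021); (9, NULL, NULL)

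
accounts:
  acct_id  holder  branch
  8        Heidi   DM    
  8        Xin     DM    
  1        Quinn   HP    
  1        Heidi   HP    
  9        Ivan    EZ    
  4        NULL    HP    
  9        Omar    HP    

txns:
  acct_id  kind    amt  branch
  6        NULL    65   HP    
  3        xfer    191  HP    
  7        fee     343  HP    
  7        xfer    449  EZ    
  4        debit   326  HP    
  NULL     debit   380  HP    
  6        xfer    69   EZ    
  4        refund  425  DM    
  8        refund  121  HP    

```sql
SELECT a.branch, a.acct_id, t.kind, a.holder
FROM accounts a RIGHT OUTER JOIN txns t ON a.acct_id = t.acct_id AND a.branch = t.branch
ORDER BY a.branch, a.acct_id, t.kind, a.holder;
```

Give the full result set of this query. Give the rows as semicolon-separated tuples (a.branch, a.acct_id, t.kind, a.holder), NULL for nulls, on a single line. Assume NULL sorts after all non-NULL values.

(HP, 4, debit, NULL); (NULL, NULL, debit, NULL); (NULL, NULL, fee, NULL); (NULL, NULL, refund, NULL); (NULL, NULL, refund, NULL); (NULL, NULL, xfer, NULL); (NULL, NULL, xfer, NULL); (NULL, NULL, xfer, NULL); (NULL, NULL, NULL, NULL)

RIGHT JOIN keeps every row from `txns`; unmatched rows get NULL for `accounts`'s columns.
Matching on a.acct_id = t.acct_id AND a.branch = t.branch. A NULL in a compared column never satisfies the condition.
- a row (acct_id=8, branch=DM): no match.
- a row (acct_id=8, branch=DM): no match.
- a row (acct_id=1, branch=HP): no match.
- a row (acct_id=1, branch=HP): no match.
- a row (acct_id=9, branch=EZ): no match.
- a row (acct_id=4, branch=HP): matches 1 t row(s) → 1 output row(s).
- a row (acct_id=9, branch=HP): no match.
- 8 row(s) from t found no a partner → padded with NULL.
After projecting and ordering:
a.branch | a.acct_id | t.kind | a.holder
HP | 4 | debit | NULL
NULL | NULL | debit | NULL
NULL | NULL | fee | NULL
NULL | NULL | refund | NULL
NULL | NULL | refund | NULL
NULL | NULL | xfer | NULL
NULL | NULL | xfer | NULL
NULL | NULL | xfer | NULL
NULL | NULL | NULL | NULL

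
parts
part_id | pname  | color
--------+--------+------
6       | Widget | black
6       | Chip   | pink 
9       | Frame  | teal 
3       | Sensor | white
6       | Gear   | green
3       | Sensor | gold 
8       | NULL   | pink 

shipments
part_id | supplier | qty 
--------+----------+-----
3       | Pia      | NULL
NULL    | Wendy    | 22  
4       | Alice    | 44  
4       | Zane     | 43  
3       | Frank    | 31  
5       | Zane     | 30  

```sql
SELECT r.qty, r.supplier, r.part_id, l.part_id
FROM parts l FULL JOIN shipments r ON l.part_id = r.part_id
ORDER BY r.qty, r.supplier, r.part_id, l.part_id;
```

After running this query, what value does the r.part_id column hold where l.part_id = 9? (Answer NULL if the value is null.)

NULL

FULL OUTER JOIN keeps every row from both sides; unmatched rows get NULL for the other side's columns.
Matching on l.part_id = r.part_id. A NULL in a compared column never satisfies the condition.
Matched pairs: 4; unmatched l rows kept: 5; unmatched r rows kept: 4.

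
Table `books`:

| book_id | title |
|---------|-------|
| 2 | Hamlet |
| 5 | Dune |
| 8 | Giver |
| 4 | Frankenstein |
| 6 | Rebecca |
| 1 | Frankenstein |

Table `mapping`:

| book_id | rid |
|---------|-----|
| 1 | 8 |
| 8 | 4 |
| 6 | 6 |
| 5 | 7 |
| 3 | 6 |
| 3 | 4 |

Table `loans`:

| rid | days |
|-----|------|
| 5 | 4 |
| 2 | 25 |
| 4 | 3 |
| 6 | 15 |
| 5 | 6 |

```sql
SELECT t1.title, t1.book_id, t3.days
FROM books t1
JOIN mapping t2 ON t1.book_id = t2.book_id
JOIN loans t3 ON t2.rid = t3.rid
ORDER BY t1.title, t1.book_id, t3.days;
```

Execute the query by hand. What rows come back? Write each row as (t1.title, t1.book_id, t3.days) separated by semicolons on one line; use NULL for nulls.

(Giver, 8, 3); (Rebecca, 6, 15)

Evaluate left to right. First `books t1 INNER JOIN mapping t2` on book_id: 4 row(s).
Then INNER JOIN `loans t3` on rid: keep only rows whose t2.rid appears in t3.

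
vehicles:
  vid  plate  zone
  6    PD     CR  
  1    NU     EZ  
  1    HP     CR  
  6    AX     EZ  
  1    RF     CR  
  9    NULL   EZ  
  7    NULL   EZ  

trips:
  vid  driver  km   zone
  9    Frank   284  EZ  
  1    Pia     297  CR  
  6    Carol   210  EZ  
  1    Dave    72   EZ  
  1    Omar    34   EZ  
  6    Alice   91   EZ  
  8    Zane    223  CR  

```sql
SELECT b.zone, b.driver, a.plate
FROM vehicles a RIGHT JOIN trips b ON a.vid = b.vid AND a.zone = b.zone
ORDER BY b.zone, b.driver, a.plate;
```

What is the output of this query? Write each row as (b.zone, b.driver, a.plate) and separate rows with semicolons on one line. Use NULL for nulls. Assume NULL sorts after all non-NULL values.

(CR, Pia, HP); (CR, Pia, RF); (CR, Zane, NULL); (EZ, Alice, AX); (EZ, Carol, AX); (EZ, Dave, NU); (EZ, Frank, NULL); (EZ, Omar, NU)

RIGHT JOIN keeps every row from `trips`; unmatched rows get NULL for `vehicles`'s columns.
Matching on a.vid = b.vid AND a.zone = b.zone.
- a[0] vid=6, zone=CR → no match.
- a[1] vid=1, zone=EZ → 2 match(es) in b → 2 row(s).
- a[2] vid=1, zone=CR → 1 match(es) in b → 1 row(s).
- a[3] vid=6, zone=EZ → 2 match(es) in b → 2 row(s).
- a[4] vid=1, zone=CR → 1 match(es) in b → 1 row(s).
- a[5] vid=9, zone=EZ → 1 match(es) in b → 1 row(s).
- a[6] vid=7, zone=EZ → no match.
- plus 1 unmatched b row(s), each kept with NULL a columns.
After projecting and ordering:
b.zone | b.driver | a.plate
CR | Pia | HP
CR | Pia | RF
CR | Zane | NULL
EZ | Alice | AX
EZ | Carol | AX
EZ | Dave | NU
EZ | Frank | NULL
EZ | Omar | NU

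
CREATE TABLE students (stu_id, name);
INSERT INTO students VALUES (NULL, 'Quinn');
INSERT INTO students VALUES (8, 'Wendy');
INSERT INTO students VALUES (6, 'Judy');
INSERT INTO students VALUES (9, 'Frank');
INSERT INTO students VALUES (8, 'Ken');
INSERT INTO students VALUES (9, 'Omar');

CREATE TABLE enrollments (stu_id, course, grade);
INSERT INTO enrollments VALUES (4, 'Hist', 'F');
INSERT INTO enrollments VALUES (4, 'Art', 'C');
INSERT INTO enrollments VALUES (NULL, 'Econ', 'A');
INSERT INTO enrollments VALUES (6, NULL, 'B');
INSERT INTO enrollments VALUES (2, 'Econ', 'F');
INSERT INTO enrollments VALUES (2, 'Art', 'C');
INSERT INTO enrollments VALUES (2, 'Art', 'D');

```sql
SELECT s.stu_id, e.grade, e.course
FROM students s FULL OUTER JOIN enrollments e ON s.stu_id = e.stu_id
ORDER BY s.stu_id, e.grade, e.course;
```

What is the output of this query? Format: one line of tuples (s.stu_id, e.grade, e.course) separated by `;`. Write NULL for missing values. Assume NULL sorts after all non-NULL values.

FULL OUTER JOIN keeps every row from both sides; unmatched rows get NULL for the other side's columns.
Matching on s.stu_id = e.stu_id. A NULL in a compared column never satisfies the condition.
Matched pairs: 1; unmatched s rows kept: 5; unmatched e rows kept: 6.

(6, B, NULL); (8, NULL, NULL); (8, NULL, NULL); (9, NULL, NULL); (9, NULL, NULL); (NULL, A, Econ); (NULL, C, Art); (NULL, C, Art); (NULL, D, Art); (NULL, F, Econ); (NULL, F, Hist); (NULL, NULL, NULL)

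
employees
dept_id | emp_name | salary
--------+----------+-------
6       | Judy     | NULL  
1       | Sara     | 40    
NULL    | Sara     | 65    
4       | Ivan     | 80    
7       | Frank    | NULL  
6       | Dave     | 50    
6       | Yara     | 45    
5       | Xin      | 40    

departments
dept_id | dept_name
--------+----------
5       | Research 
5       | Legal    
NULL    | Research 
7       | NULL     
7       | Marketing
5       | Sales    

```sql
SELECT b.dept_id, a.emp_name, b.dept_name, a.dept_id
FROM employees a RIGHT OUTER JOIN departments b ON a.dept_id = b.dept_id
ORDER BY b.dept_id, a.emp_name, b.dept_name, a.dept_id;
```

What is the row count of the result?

6

RIGHT JOIN keeps every row from `departments`; unmatched rows get NULL for `employees`'s columns.
Matching on a.dept_id = b.dept_id. A NULL in a compared column never satisfies the condition.
- a[0] dept_id=6 → no match.
- a[1] dept_id=1 → no match.
- a[2] dept_id=NULL → no match.
- a[3] dept_id=4 → no match.
- a[4] dept_id=7 → 2 match(es) in b → 2 row(s).
- a[5] dept_id=6 → no match.
- a[6] dept_id=6 → no match.
- a[7] dept_id=5 → 3 match(es) in b → 3 row(s).
- plus 1 unmatched b row(s), each kept with NULL a columns.
Total: 5 matched + 1 padded = 6 rows.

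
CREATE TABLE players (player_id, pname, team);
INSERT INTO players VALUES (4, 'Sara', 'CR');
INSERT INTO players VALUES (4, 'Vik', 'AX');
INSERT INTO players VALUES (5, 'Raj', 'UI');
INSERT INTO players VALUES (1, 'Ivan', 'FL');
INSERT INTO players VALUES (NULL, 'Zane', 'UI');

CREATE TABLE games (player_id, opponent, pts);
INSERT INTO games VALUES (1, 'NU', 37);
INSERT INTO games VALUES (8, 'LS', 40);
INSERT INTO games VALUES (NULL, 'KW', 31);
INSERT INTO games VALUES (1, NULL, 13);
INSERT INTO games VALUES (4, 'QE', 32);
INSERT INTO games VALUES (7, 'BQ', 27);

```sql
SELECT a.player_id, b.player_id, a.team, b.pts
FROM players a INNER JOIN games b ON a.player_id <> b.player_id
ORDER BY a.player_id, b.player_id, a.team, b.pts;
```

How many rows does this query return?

16

INNER JOIN keeps only pairs where the ON condition holds.
Matching on a.player_id <> b.player_id. A NULL in a compared column never satisfies the condition.
- player_id=4: 4 matching b row(s), so 4 row(s) emitted.
- player_id=4: 4 matching b row(s), so 4 row(s) emitted.
- player_id=5: 5 matching b row(s), so 5 row(s) emitted.
- player_id=1: 3 matching b row(s), so 3 row(s) emitted.
- player_id=NULL: no matching b row, dropped.
Total: 16 rows.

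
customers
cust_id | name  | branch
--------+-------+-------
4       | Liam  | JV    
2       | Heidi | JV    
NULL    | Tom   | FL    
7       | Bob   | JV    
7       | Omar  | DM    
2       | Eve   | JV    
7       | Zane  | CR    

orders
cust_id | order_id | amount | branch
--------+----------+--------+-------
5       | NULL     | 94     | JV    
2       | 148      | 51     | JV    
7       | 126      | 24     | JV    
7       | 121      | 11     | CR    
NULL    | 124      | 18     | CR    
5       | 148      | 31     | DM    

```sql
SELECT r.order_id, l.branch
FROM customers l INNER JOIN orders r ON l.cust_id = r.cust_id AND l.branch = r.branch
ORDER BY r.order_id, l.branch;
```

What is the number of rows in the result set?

INNER JOIN keeps only pairs where the ON condition holds.
Matching on l.cust_id = r.cust_id AND l.branch = r.branch. A NULL in a compared column never satisfies the condition.
Matched pairs: 4.
Total: 4 rows.

4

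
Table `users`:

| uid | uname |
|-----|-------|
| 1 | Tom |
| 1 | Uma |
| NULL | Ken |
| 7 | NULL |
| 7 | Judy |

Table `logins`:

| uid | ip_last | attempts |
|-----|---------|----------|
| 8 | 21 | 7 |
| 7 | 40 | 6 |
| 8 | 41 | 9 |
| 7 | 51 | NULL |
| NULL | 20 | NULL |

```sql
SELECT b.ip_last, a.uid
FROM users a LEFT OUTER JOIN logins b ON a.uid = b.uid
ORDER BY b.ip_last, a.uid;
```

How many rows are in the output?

LEFT JOIN keeps every row from `users`; unmatched rows get NULL for `logins`'s columns.
Matching on a.uid = b.uid. A NULL in a compared column never satisfies the condition.
- a (uid=1) has no partner → padded with NULL.
- a (uid=1) has no partner → padded with NULL.
- a (uid=NULL) has no partner → padded with NULL.
- a (uid=7) pairs with 2 row(s) of b.
- a (uid=7) pairs with 2 row(s) of b.
Total: 4 matched + 3 padded = 7 rows.

7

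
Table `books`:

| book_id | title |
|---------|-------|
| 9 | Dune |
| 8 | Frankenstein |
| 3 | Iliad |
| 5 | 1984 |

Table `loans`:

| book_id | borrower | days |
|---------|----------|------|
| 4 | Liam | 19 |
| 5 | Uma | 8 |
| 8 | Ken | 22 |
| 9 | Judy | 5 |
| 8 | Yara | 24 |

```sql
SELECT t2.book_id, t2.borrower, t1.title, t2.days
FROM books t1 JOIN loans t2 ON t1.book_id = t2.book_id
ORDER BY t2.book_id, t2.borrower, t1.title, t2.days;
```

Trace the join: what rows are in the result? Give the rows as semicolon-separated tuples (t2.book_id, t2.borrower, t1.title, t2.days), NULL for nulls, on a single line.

INNER JOIN keeps only pairs where the ON condition holds.
Matching on t1.book_id = t2.book_id.
- t1 (book_id=9) pairs with 1 row(s) of t2.
- t1 (book_id=8) pairs with 2 row(s) of t2.
- t1 (book_id=3) has no partner → excluded.
- t1 (book_id=5) pairs with 1 row(s) of t2.
After projecting and ordering:
t2.book_id | t2.borrower | t1.title | t2.days
5 | Uma | 1984 | 8
8 | Ken | Frankenstein | 22
8 | Yara | Frankenstein | 24
9 | Judy | Dune | 5

(5, Uma, 1984, 8); (8, Ken, Frankenstein, 22); (8, Yara, Frankenstein, 24); (9, Judy, Dune, 5)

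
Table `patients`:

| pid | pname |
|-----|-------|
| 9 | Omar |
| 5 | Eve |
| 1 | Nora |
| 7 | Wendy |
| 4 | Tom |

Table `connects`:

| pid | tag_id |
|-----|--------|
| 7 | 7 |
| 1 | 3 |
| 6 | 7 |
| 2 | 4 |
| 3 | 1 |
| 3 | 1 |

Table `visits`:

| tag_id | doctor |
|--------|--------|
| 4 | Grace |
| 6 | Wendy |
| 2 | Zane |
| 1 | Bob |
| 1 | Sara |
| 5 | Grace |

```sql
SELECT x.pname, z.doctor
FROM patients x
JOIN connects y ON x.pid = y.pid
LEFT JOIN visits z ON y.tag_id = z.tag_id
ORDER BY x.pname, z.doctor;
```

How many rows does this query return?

Step 1 — x INNER JOIN y on pid → 2 row(s).
Then LEFT JOIN `visits z` on tag_id: each of those 2 rows is kept; rows whose y.tag_id has no match in z get NULL for z's columns.
Result: 2 row(s).

2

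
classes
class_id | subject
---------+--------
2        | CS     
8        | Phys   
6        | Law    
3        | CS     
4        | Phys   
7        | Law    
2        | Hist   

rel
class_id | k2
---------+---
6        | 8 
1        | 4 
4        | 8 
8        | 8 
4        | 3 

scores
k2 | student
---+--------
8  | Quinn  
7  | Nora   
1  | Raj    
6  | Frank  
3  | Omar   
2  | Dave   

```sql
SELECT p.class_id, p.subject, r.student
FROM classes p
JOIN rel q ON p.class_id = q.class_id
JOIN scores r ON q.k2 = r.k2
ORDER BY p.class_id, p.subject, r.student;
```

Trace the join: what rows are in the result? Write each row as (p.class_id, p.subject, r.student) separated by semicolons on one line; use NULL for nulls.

Step 1 — p INNER JOIN q on class_id → 4 row(s).
Then INNER JOIN `scores r` on k2: keep only rows whose q.k2 appears in r.

(4, Phys, Omar); (4, Phys, Quinn); (6, Law, Quinn); (8, Phys, Quinn)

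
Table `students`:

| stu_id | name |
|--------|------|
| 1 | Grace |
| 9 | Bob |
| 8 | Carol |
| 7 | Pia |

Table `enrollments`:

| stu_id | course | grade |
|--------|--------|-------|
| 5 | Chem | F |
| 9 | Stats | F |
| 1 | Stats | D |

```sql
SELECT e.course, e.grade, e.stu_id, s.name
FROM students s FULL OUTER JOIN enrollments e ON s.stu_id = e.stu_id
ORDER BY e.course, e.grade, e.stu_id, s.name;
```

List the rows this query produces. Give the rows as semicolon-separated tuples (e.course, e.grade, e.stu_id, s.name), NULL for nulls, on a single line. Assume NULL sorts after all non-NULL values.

(Chem, F, 5, NULL); (Stats, D, 1, Grace); (Stats, F, 9, Bob); (NULL, NULL, NULL, Carol); (NULL, NULL, NULL, Pia)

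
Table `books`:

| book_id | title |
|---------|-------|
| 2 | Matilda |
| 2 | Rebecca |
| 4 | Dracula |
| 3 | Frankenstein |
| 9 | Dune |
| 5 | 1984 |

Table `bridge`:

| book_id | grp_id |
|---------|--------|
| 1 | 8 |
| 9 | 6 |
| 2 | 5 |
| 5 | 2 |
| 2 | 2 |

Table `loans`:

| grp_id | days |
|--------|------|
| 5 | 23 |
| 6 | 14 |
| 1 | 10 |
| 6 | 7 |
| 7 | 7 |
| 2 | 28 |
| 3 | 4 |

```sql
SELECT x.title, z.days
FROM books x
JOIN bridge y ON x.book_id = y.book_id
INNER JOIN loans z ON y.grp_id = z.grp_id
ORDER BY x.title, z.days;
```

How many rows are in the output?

7

Evaluate left to right. First `books x INNER JOIN bridge y` on book_id: 6 row(s).
Then INNER JOIN `loans z` on grp_id: keep only rows whose y.grp_id appears in z.
Result: 7 row(s).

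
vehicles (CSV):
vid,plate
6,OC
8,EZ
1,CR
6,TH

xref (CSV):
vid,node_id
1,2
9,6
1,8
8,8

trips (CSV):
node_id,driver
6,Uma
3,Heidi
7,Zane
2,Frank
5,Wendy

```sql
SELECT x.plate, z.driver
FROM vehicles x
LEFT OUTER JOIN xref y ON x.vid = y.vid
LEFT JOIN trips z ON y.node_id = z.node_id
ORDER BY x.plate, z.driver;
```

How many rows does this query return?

Joins associate left-to-right: vehicles LEFT JOIN xref on vid gives 5 intermediate row(s).
Then LEFT JOIN `trips z` on node_id: each of those 5 rows is kept; rows whose y.node_id has no match in z get NULL for z's columns.
Result: 5 row(s).

5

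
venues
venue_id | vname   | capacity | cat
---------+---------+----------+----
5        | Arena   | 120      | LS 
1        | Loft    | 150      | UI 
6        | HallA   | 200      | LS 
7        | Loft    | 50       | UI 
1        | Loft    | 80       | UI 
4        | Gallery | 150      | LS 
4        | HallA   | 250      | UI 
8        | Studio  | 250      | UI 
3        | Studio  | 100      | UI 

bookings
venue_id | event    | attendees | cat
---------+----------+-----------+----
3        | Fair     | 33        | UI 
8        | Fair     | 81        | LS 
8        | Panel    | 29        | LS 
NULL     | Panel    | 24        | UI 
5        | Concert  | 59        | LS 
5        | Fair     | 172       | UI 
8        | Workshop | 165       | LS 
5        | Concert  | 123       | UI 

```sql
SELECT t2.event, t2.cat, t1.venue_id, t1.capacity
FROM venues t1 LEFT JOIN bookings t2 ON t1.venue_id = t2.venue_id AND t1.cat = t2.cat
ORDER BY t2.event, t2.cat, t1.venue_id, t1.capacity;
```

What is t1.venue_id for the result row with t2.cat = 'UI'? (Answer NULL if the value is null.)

LEFT JOIN keeps every row from `venues`; unmatched rows get NULL for `bookings`'s columns.
Matching on t1.venue_id = t2.venue_id AND t1.cat = t2.cat. A NULL in a compared column never satisfies the condition.
- t1 (venue_id=5, cat=LS) pairs with 1 row(s) of t2.
- t1 (venue_id=1, cat=UI) has no partner → padded with NULL.
- t1 (venue_id=6, cat=LS) has no partner → padded with NULL.
- t1 (venue_id=7, cat=UI) has no partner → padded with NULL.
- t1 (venue_id=1, cat=UI) has no partner → padded with NULL.
- t1 (venue_id=4, cat=LS) has no partner → padded with NULL.
- t1 (venue_id=4, cat=UI) has no partner → padded with NULL.
- t1 (venue_id=8, cat=UI) has no partner → padded with NULL.
- t1 (venue_id=3, cat=UI) pairs with 1 row(s) of t2.

3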